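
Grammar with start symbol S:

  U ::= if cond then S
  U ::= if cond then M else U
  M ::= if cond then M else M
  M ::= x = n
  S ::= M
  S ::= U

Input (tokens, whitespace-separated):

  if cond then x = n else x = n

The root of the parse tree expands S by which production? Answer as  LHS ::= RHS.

S ::= M

[S [M if cond then [M x = n] else [M x = n]]]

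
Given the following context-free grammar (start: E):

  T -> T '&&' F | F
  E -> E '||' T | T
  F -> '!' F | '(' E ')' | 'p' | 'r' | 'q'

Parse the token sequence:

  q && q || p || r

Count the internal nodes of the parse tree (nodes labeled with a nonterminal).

[E [E [E [T [T [F q]] && [F q]]] || [T [F p]]] || [T [F r]]]

11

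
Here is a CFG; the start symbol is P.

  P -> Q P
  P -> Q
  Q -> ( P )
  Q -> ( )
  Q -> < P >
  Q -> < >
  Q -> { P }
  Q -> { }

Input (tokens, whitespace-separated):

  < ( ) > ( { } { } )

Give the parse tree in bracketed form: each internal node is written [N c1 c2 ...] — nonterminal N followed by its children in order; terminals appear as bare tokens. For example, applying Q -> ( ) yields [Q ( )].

[P [Q < [P [Q ( )]] >] [P [Q ( [P [Q { }] [P [Q { }]]] )]]]

P
Q P
< P > P
< Q > P
< ( ) > P
< ( ) > Q
< ( ) > ( P )
< ( ) > ( Q P )
< ( ) > ( { } P )
< ( ) > ( { } Q )
< ( ) > ( { } { } )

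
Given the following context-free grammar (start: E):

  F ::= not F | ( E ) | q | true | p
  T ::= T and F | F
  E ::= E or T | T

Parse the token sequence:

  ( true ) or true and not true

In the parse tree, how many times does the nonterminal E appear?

[E [E [T [F ( [E [T [F true]]] )]]] or [T [T [F true]] and [F not [F true]]]]

3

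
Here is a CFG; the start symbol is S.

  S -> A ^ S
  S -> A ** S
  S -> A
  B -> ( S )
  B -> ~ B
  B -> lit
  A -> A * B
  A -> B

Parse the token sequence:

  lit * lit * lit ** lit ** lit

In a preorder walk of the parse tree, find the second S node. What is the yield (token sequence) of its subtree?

lit ** lit

[S [A [A [A [B lit]] * [B lit]] * [B lit]] ** [S [A [B lit]] ** [S [A [B lit]]]]]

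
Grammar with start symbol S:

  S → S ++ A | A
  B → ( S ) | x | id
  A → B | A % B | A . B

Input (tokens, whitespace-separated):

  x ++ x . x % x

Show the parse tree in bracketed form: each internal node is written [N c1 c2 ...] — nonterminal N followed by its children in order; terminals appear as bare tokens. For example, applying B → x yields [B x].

S
S ++ A
A ++ A
B ++ A
x ++ A
x ++ A % B
x ++ A . B % B
x ++ B . B % B
x ++ x . B % B
x ++ x . x % B
x ++ x . x % x

[S [S [A [B x]]] ++ [A [A [A [B x]] . [B x]] % [B x]]]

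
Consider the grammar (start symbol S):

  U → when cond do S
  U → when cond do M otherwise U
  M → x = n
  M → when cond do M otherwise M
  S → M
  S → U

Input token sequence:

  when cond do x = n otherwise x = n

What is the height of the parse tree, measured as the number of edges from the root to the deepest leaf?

[S [M when cond do [M x = n] otherwise [M x = n]]]

3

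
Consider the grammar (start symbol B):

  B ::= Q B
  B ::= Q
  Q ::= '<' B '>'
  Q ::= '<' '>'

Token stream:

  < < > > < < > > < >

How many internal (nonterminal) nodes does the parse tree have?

[B [Q < [B [Q < >]] >] [B [Q < [B [Q < >]] >] [B [Q < >]]]]

10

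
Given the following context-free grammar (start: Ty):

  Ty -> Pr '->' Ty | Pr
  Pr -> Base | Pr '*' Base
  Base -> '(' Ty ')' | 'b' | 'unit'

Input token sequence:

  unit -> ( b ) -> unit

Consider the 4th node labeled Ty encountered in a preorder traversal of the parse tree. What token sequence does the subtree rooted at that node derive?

[Ty [Pr [Base unit]] -> [Ty [Pr [Base ( [Ty [Pr [Base b]]] )]] -> [Ty [Pr [Base unit]]]]]

unit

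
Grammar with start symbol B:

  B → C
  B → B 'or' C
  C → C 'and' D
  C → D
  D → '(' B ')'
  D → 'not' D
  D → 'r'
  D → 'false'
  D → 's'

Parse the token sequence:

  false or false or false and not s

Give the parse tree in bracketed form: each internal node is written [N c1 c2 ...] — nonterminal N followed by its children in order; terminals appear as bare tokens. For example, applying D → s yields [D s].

B
B or C
B or C or C
C or C or C
D or C or C
false or C or C
false or D or C
false or false or C
false or false or C and D
false or false or D and D
false or false or false and D
false or false or false and not D
false or false or false and not s

[B [B [B [C [D false]]] or [C [D false]]] or [C [C [D false]] and [D not [D s]]]]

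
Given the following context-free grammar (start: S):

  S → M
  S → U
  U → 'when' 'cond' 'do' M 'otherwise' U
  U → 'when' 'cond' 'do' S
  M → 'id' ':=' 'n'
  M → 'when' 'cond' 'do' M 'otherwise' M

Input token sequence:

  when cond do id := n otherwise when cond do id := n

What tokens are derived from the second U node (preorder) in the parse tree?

when cond do id := n

[S [U when cond do [M id := n] otherwise [U when cond do [S [M id := n]]]]]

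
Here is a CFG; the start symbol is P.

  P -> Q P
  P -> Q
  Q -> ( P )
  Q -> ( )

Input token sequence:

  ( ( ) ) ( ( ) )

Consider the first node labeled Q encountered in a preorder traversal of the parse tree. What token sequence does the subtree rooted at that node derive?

( ( ) )

[P [Q ( [P [Q ( )]] )] [P [Q ( [P [Q ( )]] )]]]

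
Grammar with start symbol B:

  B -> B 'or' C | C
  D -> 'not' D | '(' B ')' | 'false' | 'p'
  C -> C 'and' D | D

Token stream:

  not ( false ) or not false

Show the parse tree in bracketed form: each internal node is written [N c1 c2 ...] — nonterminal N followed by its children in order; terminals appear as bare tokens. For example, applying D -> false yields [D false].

B
B or C
C or C
D or C
not D or C
not ( B ) or C
not ( C ) or C
not ( D ) or C
not ( false ) or C
not ( false ) or D
not ( false ) or not D
not ( false ) or not false

[B [B [C [D not [D ( [B [C [D false]]] )]]]] or [C [D not [D false]]]]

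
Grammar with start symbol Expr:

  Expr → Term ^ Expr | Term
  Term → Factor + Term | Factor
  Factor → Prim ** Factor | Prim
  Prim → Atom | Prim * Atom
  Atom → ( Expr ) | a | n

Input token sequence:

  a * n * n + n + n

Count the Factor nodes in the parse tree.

[Expr [Term [Factor [Prim [Prim [Prim [Atom a]] * [Atom n]] * [Atom n]]] + [Term [Factor [Prim [Atom n]]] + [Term [Factor [Prim [Atom n]]]]]]]

3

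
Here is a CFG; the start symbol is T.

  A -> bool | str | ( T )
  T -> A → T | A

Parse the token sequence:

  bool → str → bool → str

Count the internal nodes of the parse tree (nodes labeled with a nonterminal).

8

[T [A bool] → [T [A str] → [T [A bool] → [T [A str]]]]]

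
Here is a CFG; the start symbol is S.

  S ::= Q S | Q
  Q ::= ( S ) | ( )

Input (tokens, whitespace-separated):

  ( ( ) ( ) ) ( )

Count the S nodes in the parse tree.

[S [Q ( [S [Q ( )] [S [Q ( )]]] )] [S [Q ( )]]]

4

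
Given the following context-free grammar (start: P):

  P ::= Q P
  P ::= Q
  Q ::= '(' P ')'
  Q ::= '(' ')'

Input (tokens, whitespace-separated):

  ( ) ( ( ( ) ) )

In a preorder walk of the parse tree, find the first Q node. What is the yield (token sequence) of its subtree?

( )

[P [Q ( )] [P [Q ( [P [Q ( [P [Q ( )]] )]] )]]]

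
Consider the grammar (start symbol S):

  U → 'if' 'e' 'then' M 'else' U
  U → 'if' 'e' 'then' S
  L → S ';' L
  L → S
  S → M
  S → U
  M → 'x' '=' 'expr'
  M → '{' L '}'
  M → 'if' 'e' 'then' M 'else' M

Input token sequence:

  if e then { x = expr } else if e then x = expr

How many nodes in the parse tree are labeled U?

[S [U if e then [M { [L [S [M x = expr]]] }] else [U if e then [S [M x = expr]]]]]

2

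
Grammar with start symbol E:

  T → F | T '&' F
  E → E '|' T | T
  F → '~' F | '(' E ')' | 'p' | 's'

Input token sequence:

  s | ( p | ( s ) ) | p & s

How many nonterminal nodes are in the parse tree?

20

[E [E [E [T [F s]]] | [T [F ( [E [E [T [F p]]] | [T [F ( [E [T [F s]]] )]]] )]]] | [T [T [F p]] & [F s]]]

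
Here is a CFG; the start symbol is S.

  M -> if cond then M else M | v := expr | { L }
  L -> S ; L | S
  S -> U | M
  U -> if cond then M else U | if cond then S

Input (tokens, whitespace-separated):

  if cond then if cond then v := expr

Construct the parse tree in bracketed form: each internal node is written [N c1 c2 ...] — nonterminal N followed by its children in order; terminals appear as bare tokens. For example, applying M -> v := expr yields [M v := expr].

S
U
if cond then S
if cond then U
if cond then if cond then S
if cond then if cond then M
if cond then if cond then v := expr

[S [U if cond then [S [U if cond then [S [M v := expr]]]]]]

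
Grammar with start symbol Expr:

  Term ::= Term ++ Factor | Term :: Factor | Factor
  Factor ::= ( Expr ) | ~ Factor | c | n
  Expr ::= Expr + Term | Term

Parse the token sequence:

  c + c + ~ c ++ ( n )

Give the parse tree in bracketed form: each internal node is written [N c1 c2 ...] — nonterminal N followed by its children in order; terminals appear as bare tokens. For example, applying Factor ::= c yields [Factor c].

Expr
Expr + Term
Expr + Term + Term
Term + Term + Term
Factor + Term + Term
c + Term + Term
c + Factor + Term
c + c + Term
c + c + Term ++ Factor
c + c + Factor ++ Factor
c + c + ~ Factor ++ Factor
c + c + ~ c ++ Factor
c + c + ~ c ++ ( Expr )
c + c + ~ c ++ ( Term )
c + c + ~ c ++ ( Factor )
c + c + ~ c ++ ( n )

[Expr [Expr [Expr [Term [Factor c]]] + [Term [Factor c]]] + [Term [Term [Factor ~ [Factor c]]] ++ [Factor ( [Expr [Term [Factor n]]] )]]]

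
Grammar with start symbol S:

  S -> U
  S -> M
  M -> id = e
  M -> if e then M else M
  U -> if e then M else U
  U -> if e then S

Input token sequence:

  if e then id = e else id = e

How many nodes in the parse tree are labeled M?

[S [M if e then [M id = e] else [M id = e]]]

3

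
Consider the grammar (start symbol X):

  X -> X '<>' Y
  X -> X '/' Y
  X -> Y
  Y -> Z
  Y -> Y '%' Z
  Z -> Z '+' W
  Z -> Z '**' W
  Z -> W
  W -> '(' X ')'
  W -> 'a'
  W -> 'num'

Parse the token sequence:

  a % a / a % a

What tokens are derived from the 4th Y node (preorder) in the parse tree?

[X [X [Y [Y [Z [W a]]] % [Z [W a]]]] / [Y [Y [Z [W a]]] % [Z [W a]]]]

a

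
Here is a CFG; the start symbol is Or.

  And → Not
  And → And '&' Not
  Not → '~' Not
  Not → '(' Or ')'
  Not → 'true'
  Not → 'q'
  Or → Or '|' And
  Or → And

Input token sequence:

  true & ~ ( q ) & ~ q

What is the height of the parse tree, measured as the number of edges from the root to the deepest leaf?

[Or [And [And [And [Not true]] & [Not ~ [Not ( [Or [And [Not q]]] )]]] & [Not ~ [Not q]]]]

8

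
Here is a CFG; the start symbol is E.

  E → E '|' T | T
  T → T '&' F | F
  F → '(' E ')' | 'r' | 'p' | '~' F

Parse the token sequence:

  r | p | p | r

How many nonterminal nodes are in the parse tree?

12

[E [E [E [E [T [F r]]] | [T [F p]]] | [T [F p]]] | [T [F r]]]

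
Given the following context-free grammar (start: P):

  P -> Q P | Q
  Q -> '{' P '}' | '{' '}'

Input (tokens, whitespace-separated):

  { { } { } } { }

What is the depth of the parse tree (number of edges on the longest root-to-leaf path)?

5

[P [Q { [P [Q { }] [P [Q { }]]] }] [P [Q { }]]]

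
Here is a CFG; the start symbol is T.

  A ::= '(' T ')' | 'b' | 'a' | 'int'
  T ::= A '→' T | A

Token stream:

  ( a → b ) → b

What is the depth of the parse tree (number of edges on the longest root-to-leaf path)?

[T [A ( [T [A a] → [T [A b]]] )] → [T [A b]]]

5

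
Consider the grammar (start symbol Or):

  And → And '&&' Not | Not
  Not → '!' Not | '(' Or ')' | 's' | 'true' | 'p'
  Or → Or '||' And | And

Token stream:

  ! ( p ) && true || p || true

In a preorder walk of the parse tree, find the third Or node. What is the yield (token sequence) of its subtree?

! ( p ) && true

[Or [Or [Or [And [And [Not ! [Not ( [Or [And [Not p]]] )]]] && [Not true]]] || [And [Not p]]] || [And [Not true]]]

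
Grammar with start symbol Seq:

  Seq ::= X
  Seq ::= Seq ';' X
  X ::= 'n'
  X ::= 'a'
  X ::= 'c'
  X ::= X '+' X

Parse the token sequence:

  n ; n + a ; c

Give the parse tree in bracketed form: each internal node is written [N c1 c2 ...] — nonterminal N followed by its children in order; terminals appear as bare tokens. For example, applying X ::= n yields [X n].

[Seq [Seq [Seq [X n]] ; [X [X n] + [X a]]] ; [X c]]

Seq
Seq ; X
Seq ; X ; X
X ; X ; X
n ; X ; X
n ; X + X ; X
n ; n + X ; X
n ; n + a ; X
n ; n + a ; c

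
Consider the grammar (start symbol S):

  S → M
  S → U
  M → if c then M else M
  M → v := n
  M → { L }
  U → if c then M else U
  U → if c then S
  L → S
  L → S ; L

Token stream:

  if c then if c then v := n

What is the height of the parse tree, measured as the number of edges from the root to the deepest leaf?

6

[S [U if c then [S [U if c then [S [M v := n]]]]]]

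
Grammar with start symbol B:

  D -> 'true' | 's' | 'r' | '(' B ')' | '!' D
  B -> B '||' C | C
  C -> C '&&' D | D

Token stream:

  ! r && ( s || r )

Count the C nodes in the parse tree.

4

[B [C [C [D ! [D r]]] && [D ( [B [B [C [D s]]] || [C [D r]]] )]]]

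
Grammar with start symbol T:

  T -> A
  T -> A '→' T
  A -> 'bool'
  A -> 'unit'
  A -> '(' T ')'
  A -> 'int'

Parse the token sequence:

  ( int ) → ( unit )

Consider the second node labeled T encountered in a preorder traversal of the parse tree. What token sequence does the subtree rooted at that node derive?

[T [A ( [T [A int]] )] → [T [A ( [T [A unit]] )]]]

int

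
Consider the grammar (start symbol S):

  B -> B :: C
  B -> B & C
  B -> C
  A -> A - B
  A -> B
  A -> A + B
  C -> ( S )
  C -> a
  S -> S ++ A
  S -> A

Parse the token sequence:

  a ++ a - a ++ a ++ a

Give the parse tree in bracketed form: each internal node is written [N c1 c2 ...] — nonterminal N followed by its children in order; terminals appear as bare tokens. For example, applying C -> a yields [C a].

S
S ++ A
S ++ A ++ A
S ++ A ++ A ++ A
A ++ A ++ A ++ A
B ++ A ++ A ++ A
C ++ A ++ A ++ A
a ++ A ++ A ++ A
a ++ A - B ++ A ++ A
a ++ B - B ++ A ++ A
a ++ C - B ++ A ++ A
a ++ a - B ++ A ++ A
a ++ a - C ++ A ++ A
a ++ a - a ++ A ++ A
a ++ a - a ++ B ++ A
a ++ a - a ++ C ++ A
a ++ a - a ++ a ++ A
a ++ a - a ++ a ++ B
a ++ a - a ++ a ++ C
a ++ a - a ++ a ++ a

[S [S [S [S [A [B [C a]]]] ++ [A [A [B [C a]]] - [B [C a]]]] ++ [A [B [C a]]]] ++ [A [B [C a]]]]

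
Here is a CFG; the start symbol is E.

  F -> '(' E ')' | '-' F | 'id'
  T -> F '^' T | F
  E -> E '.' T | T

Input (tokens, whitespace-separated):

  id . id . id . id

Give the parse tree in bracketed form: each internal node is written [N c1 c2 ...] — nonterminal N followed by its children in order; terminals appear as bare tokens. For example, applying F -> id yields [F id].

[E [E [E [E [T [F id]]] . [T [F id]]] . [T [F id]]] . [T [F id]]]

E
E . T
E . T . T
E . T . T . T
T . T . T . T
F . T . T . T
id . T . T . T
id . F . T . T
id . id . T . T
id . id . F . T
id . id . id . T
id . id . id . F
id . id . id . id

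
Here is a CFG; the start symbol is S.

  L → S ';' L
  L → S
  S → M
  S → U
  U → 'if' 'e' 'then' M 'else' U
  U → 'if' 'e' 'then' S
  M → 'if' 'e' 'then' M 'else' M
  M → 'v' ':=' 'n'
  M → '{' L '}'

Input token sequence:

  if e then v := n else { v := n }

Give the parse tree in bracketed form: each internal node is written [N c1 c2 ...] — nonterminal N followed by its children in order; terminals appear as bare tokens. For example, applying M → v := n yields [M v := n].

S
M
if e then M else M
if e then v := n else M
if e then v := n else { L }
if e then v := n else { S }
if e then v := n else { M }
if e then v := n else { v := n }

[S [M if e then [M v := n] else [M { [L [S [M v := n]]] }]]]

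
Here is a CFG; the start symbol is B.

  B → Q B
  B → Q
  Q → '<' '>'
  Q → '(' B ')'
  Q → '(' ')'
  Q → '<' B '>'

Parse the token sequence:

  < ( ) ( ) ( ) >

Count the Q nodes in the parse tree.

[B [Q < [B [Q ( )] [B [Q ( )] [B [Q ( )]]]] >]]

4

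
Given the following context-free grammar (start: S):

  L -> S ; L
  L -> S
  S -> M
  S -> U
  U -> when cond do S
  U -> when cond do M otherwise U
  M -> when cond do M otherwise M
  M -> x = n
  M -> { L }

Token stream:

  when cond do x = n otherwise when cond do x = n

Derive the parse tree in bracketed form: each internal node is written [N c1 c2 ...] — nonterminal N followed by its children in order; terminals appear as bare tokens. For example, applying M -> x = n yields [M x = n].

S
U
when cond do M otherwise U
when cond do x = n otherwise U
when cond do x = n otherwise when cond do S
when cond do x = n otherwise when cond do M
when cond do x = n otherwise when cond do x = n

[S [U when cond do [M x = n] otherwise [U when cond do [S [M x = n]]]]]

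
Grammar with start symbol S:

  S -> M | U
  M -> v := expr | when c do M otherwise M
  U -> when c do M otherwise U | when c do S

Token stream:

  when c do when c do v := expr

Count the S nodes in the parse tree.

[S [U when c do [S [U when c do [S [M v := expr]]]]]]

3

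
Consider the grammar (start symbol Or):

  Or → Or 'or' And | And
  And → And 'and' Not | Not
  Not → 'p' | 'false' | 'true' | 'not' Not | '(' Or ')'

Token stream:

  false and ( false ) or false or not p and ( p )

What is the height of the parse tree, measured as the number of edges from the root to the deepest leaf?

[Or [Or [Or [And [And [Not false]] and [Not ( [Or [And [Not false]]] )]]] or [And [Not false]]] or [And [And [Not not [Not p]]] and [Not ( [Or [And [Not p]]] )]]]

8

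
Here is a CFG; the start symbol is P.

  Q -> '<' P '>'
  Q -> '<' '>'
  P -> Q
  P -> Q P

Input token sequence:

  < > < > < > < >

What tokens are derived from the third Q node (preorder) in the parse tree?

< >

[P [Q < >] [P [Q < >] [P [Q < >] [P [Q < >]]]]]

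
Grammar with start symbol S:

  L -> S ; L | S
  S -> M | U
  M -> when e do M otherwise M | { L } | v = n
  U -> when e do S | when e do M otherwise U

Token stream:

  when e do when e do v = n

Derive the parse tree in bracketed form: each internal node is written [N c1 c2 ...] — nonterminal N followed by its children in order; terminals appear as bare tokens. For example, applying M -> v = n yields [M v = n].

[S [U when e do [S [U when e do [S [M v = n]]]]]]

S
U
when e do S
when e do U
when e do when e do S
when e do when e do M
when e do when e do v = n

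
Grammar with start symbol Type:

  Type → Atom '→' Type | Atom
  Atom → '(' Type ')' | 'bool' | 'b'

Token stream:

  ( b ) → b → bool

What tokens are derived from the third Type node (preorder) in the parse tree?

[Type [Atom ( [Type [Atom b]] )] → [Type [Atom b] → [Type [Atom bool]]]]

b → bool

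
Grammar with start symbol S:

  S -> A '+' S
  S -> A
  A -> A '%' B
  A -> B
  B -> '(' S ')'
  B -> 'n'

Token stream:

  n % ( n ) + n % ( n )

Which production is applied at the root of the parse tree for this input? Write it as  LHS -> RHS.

S -> A '+' S

[S [A [A [B n]] % [B ( [S [A [B n]]] )]] + [S [A [A [B n]] % [B ( [S [A [B n]]] )]]]]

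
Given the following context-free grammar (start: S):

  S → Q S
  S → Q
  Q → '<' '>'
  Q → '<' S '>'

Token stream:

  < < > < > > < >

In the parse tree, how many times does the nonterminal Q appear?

[S [Q < [S [Q < >] [S [Q < >]]] >] [S [Q < >]]]

4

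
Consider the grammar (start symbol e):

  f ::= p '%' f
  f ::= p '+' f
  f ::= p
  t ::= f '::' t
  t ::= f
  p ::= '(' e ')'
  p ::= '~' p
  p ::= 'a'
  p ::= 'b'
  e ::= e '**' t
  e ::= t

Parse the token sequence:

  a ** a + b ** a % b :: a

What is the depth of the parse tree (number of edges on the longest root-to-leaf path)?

[e [e [e [t [f [p a]]]] ** [t [f [p a] + [f [p b]]]]] ** [t [f [p a] % [f [p b]]] :: [t [f [p a]]]]]

6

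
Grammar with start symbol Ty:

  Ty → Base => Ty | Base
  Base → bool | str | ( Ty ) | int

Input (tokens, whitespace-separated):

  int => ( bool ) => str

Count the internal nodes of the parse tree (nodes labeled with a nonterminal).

[Ty [Base int] => [Ty [Base ( [Ty [Base bool]] )] => [Ty [Base str]]]]

8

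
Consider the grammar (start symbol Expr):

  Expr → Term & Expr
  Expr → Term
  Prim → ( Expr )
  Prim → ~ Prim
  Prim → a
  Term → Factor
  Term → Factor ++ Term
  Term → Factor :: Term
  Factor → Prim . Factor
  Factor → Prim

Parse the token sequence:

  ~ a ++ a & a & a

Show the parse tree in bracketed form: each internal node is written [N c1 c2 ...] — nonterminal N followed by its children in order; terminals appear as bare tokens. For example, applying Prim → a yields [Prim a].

Expr
Term & Expr
Factor ++ Term & Expr
Prim ++ Term & Expr
~ Prim ++ Term & Expr
~ a ++ Term & Expr
~ a ++ Factor & Expr
~ a ++ Prim & Expr
~ a ++ a & Expr
~ a ++ a & Term & Expr
~ a ++ a & Factor & Expr
~ a ++ a & Prim & Expr
~ a ++ a & a & Expr
~ a ++ a & a & Term
~ a ++ a & a & Factor
~ a ++ a & a & Prim
~ a ++ a & a & a

[Expr [Term [Factor [Prim ~ [Prim a]]] ++ [Term [Factor [Prim a]]]] & [Expr [Term [Factor [Prim a]]] & [Expr [Term [Factor [Prim a]]]]]]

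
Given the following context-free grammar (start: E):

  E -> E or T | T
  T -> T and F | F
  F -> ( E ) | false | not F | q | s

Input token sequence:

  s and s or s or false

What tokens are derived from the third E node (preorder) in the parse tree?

s and s

[E [E [E [T [T [F s]] and [F s]]] or [T [F s]]] or [T [F false]]]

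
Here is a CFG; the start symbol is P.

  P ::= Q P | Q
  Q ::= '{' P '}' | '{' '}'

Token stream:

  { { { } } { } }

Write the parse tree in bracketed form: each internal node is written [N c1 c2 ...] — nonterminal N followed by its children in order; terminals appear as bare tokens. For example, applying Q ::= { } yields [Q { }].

P
Q
{ P }
{ Q P }
{ { P } P }
{ { Q } P }
{ { { } } P }
{ { { } } Q }
{ { { } } { } }

[P [Q { [P [Q { [P [Q { }]] }] [P [Q { }]]] }]]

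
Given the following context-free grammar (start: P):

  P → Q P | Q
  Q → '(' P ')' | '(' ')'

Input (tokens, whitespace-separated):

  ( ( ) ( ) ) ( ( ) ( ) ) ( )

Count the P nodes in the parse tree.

[P [Q ( [P [Q ( )] [P [Q ( )]]] )] [P [Q ( [P [Q ( )] [P [Q ( )]]] )] [P [Q ( )]]]]

7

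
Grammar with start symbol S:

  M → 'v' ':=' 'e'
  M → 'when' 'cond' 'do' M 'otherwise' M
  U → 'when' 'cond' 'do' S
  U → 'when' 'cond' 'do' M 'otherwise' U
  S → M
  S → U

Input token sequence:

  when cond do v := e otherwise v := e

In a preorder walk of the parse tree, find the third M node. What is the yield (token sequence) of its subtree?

[S [M when cond do [M v := e] otherwise [M v := e]]]

v := e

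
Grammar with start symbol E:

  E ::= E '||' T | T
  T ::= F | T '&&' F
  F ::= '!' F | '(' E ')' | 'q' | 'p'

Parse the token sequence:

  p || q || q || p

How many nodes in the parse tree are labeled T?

[E [E [E [E [T [F p]]] || [T [F q]]] || [T [F q]]] || [T [F p]]]

4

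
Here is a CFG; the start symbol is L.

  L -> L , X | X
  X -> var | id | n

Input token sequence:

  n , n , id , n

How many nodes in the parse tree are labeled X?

[L [L [L [L [X n]] , [X n]] , [X id]] , [X n]]

4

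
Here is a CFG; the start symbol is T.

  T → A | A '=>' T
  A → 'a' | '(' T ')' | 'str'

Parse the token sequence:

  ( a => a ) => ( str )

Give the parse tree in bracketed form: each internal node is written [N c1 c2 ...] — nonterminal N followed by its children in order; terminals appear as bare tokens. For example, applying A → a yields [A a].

[T [A ( [T [A a] => [T [A a]]] )] => [T [A ( [T [A str]] )]]]

T
A => T
( T ) => T
( A => T ) => T
( a => T ) => T
( a => A ) => T
( a => a ) => T
( a => a ) => A
( a => a ) => ( T )
( a => a ) => ( A )
( a => a ) => ( str )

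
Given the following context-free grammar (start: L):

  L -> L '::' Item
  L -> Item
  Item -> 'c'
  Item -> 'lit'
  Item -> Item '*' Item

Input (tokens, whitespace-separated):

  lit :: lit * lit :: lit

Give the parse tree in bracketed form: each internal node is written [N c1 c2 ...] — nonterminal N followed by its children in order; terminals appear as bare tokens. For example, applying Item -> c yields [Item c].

[L [L [L [Item lit]] :: [Item [Item lit] * [Item lit]]] :: [Item lit]]

L
L :: Item
L :: Item :: Item
Item :: Item :: Item
lit :: Item :: Item
lit :: Item * Item :: Item
lit :: lit * Item :: Item
lit :: lit * lit :: Item
lit :: lit * lit :: lit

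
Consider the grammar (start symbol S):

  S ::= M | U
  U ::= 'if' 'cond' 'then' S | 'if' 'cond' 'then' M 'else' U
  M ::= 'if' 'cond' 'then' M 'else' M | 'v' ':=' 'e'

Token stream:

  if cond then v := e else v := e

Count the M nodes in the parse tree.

[S [M if cond then [M v := e] else [M v := e]]]

3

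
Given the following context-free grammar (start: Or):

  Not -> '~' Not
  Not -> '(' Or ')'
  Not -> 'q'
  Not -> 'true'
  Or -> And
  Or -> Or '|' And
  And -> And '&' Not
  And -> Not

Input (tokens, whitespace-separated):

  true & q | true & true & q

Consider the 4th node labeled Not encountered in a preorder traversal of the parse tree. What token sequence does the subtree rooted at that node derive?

[Or [Or [And [And [Not true]] & [Not q]]] | [And [And [And [Not true]] & [Not true]] & [Not q]]]

true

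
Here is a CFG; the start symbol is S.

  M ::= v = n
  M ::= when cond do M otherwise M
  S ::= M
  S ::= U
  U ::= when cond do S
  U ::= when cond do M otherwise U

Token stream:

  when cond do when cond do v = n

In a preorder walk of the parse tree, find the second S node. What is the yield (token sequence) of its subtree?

when cond do v = n

[S [U when cond do [S [U when cond do [S [M v = n]]]]]]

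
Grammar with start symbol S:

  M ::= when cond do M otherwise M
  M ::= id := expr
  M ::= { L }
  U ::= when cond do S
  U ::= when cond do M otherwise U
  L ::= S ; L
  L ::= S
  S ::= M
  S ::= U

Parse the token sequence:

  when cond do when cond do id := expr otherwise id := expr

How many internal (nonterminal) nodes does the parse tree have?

[S [U when cond do [S [M when cond do [M id := expr] otherwise [M id := expr]]]]]

6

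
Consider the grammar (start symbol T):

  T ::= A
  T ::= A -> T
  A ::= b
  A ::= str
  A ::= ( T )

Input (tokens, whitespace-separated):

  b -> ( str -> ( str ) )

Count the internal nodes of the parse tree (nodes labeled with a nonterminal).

10

[T [A b] -> [T [A ( [T [A str] -> [T [A ( [T [A str]] )]]] )]]]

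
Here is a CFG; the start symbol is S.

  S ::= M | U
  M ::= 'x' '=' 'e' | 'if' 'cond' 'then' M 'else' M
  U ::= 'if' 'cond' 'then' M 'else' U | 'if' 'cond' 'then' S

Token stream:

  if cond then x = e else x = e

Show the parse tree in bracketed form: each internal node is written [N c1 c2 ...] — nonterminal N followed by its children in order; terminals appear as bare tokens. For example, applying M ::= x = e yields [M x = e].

S
M
if cond then M else M
if cond then x = e else M
if cond then x = e else x = e

[S [M if cond then [M x = e] else [M x = e]]]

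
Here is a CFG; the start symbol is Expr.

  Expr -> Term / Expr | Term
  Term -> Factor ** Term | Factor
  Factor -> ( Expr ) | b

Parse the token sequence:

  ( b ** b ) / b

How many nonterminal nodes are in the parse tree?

[Expr [Term [Factor ( [Expr [Term [Factor b] ** [Term [Factor b]]]] )]] / [Expr [Term [Factor b]]]]

11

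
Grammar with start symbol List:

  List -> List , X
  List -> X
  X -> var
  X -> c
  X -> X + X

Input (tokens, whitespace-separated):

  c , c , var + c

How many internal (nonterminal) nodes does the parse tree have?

8

[List [List [List [X c]] , [X c]] , [X [X var] + [X c]]]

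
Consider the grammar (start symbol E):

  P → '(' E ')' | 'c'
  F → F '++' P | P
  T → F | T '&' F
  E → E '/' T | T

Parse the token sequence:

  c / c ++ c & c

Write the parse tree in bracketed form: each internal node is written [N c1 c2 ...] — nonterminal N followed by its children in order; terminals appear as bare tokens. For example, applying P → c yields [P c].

E
E / T
T / T
F / T
P / T
c / T
c / T & F
c / F & F
c / F ++ P & F
c / P ++ P & F
c / c ++ P & F
c / c ++ c & F
c / c ++ c & P
c / c ++ c & c

[E [E [T [F [P c]]]] / [T [T [F [F [P c]] ++ [P c]]] & [F [P c]]]]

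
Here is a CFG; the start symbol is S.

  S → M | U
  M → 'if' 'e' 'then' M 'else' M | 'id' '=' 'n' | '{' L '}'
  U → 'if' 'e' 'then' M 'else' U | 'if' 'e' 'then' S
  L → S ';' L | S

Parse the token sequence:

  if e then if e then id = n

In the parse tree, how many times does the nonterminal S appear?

3

[S [U if e then [S [U if e then [S [M id = n]]]]]]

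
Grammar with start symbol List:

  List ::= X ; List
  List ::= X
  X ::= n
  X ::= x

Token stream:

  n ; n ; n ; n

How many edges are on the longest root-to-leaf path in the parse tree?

5

[List [X n] ; [List [X n] ; [List [X n] ; [List [X n]]]]]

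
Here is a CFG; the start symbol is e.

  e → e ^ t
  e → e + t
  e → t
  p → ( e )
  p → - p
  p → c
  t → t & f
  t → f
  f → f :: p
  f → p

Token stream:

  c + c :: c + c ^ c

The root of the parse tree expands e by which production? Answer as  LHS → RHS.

[e [e [e [e [t [f [p c]]]] + [t [f [f [p c]] :: [p c]]]] + [t [f [p c]]]] ^ [t [f [p c]]]]

e → e ^ t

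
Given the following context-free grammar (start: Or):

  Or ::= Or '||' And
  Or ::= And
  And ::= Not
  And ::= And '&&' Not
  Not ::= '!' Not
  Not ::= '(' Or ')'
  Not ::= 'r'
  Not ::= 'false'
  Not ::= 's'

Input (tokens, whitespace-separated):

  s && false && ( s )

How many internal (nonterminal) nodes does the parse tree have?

10

[Or [And [And [And [Not s]] && [Not false]] && [Not ( [Or [And [Not s]]] )]]]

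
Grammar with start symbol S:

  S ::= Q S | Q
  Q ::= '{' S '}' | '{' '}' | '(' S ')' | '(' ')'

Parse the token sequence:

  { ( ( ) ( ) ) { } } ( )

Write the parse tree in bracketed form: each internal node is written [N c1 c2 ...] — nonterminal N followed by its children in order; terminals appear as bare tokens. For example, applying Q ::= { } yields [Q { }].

S
Q S
{ S } S
{ Q S } S
{ ( S ) S } S
{ ( Q S ) S } S
{ ( ( ) S ) S } S
{ ( ( ) Q ) S } S
{ ( ( ) ( ) ) S } S
{ ( ( ) ( ) ) Q } S
{ ( ( ) ( ) ) { } } S
{ ( ( ) ( ) ) { } } Q
{ ( ( ) ( ) ) { } } ( )

[S [Q { [S [Q ( [S [Q ( )] [S [Q ( )]]] )] [S [Q { }]]] }] [S [Q ( )]]]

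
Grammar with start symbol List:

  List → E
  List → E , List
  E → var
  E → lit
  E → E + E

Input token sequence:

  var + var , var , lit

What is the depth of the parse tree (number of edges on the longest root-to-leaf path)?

4

[List [E [E var] + [E var]] , [List [E var] , [List [E lit]]]]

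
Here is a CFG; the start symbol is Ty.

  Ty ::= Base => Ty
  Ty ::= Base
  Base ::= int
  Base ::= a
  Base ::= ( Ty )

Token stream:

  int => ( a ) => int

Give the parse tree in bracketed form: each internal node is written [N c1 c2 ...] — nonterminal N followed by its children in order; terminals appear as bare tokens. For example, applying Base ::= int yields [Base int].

Ty
Base => Ty
int => Ty
int => Base => Ty
int => ( Ty ) => Ty
int => ( Base ) => Ty
int => ( a ) => Ty
int => ( a ) => Base
int => ( a ) => int

[Ty [Base int] => [Ty [Base ( [Ty [Base a]] )] => [Ty [Base int]]]]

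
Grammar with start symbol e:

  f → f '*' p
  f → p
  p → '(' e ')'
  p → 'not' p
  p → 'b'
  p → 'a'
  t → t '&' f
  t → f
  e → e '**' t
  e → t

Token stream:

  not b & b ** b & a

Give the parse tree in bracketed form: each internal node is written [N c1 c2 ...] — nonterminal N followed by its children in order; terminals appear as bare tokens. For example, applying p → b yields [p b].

[e [e [t [t [f [p not [p b]]]] & [f [p b]]]] ** [t [t [f [p b]]] & [f [p a]]]]

e
e ** t
t ** t
t & f ** t
f & f ** t
p & f ** t
not p & f ** t
not b & f ** t
not b & p ** t
not b & b ** t
not b & b ** t & f
not b & b ** f & f
not b & b ** p & f
not b & b ** b & f
not b & b ** b & p
not b & b ** b & a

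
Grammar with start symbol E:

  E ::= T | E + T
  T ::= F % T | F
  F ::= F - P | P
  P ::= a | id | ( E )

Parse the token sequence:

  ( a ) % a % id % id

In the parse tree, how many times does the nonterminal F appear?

[E [T [F [P ( [E [T [F [P a]]]] )]] % [T [F [P a]] % [T [F [P id]] % [T [F [P id]]]]]]]

5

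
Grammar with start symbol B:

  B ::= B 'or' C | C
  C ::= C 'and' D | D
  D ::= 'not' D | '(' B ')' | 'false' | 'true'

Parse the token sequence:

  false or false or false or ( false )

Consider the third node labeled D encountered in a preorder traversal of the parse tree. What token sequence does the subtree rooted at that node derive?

false

[B [B [B [B [C [D false]]] or [C [D false]]] or [C [D false]]] or [C [D ( [B [C [D false]]] )]]]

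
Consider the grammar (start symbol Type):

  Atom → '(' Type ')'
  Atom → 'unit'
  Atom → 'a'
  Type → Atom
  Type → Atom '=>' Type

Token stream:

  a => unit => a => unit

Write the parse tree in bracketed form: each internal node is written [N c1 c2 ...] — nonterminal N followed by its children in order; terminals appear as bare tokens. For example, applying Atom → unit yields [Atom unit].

[Type [Atom a] => [Type [Atom unit] => [Type [Atom a] => [Type [Atom unit]]]]]

Type
Atom => Type
a => Type
a => Atom => Type
a => unit => Type
a => unit => Atom => Type
a => unit => a => Type
a => unit => a => Atom
a => unit => a => unit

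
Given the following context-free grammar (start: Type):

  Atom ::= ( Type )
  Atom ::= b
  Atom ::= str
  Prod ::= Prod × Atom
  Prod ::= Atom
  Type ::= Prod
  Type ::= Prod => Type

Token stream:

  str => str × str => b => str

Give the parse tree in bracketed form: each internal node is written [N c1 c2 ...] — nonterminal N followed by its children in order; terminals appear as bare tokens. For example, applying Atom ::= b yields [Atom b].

[Type [Prod [Atom str]] => [Type [Prod [Prod [Atom str]] × [Atom str]] => [Type [Prod [Atom b]] => [Type [Prod [Atom str]]]]]]

Type
Prod => Type
Atom => Type
str => Type
str => Prod => Type
str => Prod × Atom => Type
str => Atom × Atom => Type
str => str × Atom => Type
str => str × str => Type
str => str × str => Prod => Type
str => str × str => Atom => Type
str => str × str => b => Type
str => str × str => b => Prod
str => str × str => b => Atom
str => str × str => b => str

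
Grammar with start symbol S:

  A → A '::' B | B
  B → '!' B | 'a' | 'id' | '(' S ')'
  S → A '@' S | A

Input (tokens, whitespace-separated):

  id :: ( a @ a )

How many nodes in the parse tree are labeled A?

[S [A [A [B id]] :: [B ( [S [A [B a]] @ [S [A [B a]]]] )]]]

4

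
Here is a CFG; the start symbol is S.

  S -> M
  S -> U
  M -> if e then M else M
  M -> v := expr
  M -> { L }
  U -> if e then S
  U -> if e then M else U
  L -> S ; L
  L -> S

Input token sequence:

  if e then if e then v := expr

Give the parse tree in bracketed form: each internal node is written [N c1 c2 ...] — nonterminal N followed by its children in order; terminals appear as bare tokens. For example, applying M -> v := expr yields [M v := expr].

[S [U if e then [S [U if e then [S [M v := expr]]]]]]

S
U
if e then S
if e then U
if e then if e then S
if e then if e then M
if e then if e then v := expr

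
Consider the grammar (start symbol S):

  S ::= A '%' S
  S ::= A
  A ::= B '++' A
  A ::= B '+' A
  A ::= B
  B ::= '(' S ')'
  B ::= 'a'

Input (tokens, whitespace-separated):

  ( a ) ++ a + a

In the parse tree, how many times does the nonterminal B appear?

[S [A [B ( [S [A [B a]]] )] ++ [A [B a] + [A [B a]]]]]

4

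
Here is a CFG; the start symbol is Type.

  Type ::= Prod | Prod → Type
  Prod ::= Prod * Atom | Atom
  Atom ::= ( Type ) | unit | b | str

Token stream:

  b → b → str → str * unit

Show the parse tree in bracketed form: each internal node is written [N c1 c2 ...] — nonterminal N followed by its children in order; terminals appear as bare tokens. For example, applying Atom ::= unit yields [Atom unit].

[Type [Prod [Atom b]] → [Type [Prod [Atom b]] → [Type [Prod [Atom str]] → [Type [Prod [Prod [Atom str]] * [Atom unit]]]]]]

Type
Prod → Type
Atom → Type
b → Type
b → Prod → Type
b → Atom → Type
b → b → Type
b → b → Prod → Type
b → b → Atom → Type
b → b → str → Type
b → b → str → Prod
b → b → str → Prod * Atom
b → b → str → Atom * Atom
b → b → str → str * Atom
b → b → str → str * unit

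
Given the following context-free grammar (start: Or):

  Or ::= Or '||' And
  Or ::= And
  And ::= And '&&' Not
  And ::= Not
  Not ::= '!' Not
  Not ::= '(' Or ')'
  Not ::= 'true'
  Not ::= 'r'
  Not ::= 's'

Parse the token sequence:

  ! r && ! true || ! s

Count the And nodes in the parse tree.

[Or [Or [And [And [Not ! [Not r]]] && [Not ! [Not true]]]] || [And [Not ! [Not s]]]]

3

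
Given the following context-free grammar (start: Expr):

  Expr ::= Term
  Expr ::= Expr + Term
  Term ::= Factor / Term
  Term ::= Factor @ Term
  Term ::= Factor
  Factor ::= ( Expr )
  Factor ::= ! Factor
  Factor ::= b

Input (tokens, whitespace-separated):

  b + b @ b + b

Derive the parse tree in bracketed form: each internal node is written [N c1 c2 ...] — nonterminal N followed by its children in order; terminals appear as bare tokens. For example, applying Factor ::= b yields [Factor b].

[Expr [Expr [Expr [Term [Factor b]]] + [Term [Factor b] @ [Term [Factor b]]]] + [Term [Factor b]]]

Expr
Expr + Term
Expr + Term + Term
Term + Term + Term
Factor + Term + Term
b + Term + Term
b + Factor @ Term + Term
b + b @ Term + Term
b + b @ Factor + Term
b + b @ b + Term
b + b @ b + Factor
b + b @ b + b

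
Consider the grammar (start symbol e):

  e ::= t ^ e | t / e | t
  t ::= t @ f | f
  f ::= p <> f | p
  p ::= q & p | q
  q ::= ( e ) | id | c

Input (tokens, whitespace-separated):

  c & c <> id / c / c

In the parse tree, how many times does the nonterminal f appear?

[e [t [f [p [q c] & [p [q c]]] <> [f [p [q id]]]]] / [e [t [f [p [q c]]]] / [e [t [f [p [q c]]]]]]]

4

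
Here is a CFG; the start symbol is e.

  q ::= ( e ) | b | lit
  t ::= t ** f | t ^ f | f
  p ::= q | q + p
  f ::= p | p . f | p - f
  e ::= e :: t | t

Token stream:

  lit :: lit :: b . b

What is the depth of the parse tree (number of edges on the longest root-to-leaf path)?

7

[e [e [e [t [f [p [q lit]]]]] :: [t [f [p [q lit]]]]] :: [t [f [p [q b]] . [f [p [q b]]]]]]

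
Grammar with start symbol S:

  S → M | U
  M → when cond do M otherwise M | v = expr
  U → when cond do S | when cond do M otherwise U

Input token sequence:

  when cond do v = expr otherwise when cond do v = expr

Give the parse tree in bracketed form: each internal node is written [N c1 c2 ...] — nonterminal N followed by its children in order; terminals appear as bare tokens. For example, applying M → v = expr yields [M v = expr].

[S [U when cond do [M v = expr] otherwise [U when cond do [S [M v = expr]]]]]

S
U
when cond do M otherwise U
when cond do v = expr otherwise U
when cond do v = expr otherwise when cond do S
when cond do v = expr otherwise when cond do M
when cond do v = expr otherwise when cond do v = expr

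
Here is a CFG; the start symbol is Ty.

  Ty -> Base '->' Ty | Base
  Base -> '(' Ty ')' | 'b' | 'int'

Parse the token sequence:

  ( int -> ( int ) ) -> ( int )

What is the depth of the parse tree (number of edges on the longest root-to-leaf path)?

[Ty [Base ( [Ty [Base int] -> [Ty [Base ( [Ty [Base int]] )]]] )] -> [Ty [Base ( [Ty [Base int]] )]]]

7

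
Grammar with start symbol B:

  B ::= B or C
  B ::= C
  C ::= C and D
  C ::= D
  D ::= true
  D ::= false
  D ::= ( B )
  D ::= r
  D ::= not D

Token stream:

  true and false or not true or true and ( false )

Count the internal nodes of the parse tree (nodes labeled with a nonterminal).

[B [B [B [C [C [D true]] and [D false]]] or [C [D not [D true]]]] or [C [C [D true]] and [D ( [B [C [D false]]] )]]]

17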